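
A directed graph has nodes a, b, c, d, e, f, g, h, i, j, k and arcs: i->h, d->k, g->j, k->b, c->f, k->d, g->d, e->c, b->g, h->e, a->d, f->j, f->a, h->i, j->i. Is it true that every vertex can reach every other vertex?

From f we can reach every vertex (a, b, c, d, e, f, g, h, i, j, k), and every vertex can reach f (a, b, c, d, e, f, g, h, i, j, k). So the whole graph is one strongly connected component.

Yes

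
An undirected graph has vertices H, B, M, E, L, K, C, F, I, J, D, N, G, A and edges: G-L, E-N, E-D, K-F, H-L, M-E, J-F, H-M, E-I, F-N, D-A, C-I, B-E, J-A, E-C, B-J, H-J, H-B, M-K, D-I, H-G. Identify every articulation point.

Removing H increases the component count from 1 to 2, so H is a cut vertex.
By contrast removing L leaves 1 component; it is not a cut vertex. No other vertex is a cut vertex either.

H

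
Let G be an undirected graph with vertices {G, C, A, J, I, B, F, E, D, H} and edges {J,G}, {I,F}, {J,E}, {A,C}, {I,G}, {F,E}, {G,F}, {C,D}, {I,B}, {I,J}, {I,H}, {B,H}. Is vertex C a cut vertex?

Yes

Deleting C raises the number of components from 2 to 3, so C is a cut vertex.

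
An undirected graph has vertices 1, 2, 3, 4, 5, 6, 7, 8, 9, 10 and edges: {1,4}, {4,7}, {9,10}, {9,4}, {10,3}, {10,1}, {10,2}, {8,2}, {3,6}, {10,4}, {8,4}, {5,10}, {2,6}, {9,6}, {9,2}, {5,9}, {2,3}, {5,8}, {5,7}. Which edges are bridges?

The edges on the cycle 5-8-2-3-10-9-5 are not bridges since each lies on that cycle.
Every edge lies on some cycle, so there are no bridges.

none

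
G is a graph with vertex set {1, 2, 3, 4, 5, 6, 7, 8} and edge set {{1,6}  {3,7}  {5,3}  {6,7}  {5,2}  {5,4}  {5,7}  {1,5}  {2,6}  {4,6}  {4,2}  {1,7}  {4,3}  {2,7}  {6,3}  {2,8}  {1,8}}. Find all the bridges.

none

The edges on the cycle 1-5-4-6-1 are not bridges since each lies on that cycle.
Every edge lies on some cycle, so there are no bridges.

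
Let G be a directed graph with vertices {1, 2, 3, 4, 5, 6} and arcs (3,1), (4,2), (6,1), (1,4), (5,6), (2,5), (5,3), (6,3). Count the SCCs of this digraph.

1

{1, 2, 3, 4, 5, 6} are all mutually reachable — one SCC of size 6.
That gives 1 strongly connected component.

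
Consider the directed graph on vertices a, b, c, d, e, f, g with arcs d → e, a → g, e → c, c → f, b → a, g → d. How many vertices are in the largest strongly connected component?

1

{b} is an SCC by itself.
{g} is an SCC by itself.
{f} is an SCC by itself.
{e} is an SCC by itself.
{d} is an SCC by itself.
(and 2 more singleton SCCs)
The largest has 1 vertex.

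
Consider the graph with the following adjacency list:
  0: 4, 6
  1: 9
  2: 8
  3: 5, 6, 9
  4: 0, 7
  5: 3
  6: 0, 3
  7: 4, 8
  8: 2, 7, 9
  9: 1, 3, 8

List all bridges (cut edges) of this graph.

1-9, 2-8, 3-5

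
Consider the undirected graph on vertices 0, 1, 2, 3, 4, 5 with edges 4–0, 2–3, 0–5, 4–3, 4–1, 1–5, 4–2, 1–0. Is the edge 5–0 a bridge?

After removing 5–0, the path 5-1-0 still connects them, so the edge is not a bridge.

No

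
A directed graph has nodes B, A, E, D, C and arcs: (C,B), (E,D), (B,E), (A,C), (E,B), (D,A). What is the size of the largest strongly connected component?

5

{A, B, C, D, E} are all mutually reachable — one SCC of size 5.
The largest has 5 vertices.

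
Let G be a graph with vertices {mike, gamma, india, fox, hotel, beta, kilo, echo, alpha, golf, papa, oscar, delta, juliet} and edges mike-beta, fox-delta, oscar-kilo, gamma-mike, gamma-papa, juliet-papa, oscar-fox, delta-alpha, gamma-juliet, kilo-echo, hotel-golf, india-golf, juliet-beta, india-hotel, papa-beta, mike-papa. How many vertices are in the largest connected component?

6

Starting from golf we can reach golf, hotel, india. That is one component of size 3.
Starting from beta we can reach beta, mike, papa, gamma, juliet. That is one component of size 5.
Starting from fox we can reach fox, echo, kilo, alpha, delta, oscar. That is one component of size 6.
The largest has 6 vertices.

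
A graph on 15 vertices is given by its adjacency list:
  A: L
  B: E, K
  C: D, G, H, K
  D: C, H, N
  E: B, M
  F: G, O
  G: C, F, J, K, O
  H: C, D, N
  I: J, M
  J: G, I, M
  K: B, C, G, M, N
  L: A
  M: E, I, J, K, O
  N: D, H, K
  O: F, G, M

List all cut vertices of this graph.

none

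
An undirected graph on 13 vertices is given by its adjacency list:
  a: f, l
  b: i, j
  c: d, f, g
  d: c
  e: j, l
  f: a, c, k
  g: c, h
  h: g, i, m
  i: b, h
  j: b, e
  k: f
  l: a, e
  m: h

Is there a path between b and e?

Yes

From b we can reach a, b, c, d, e, f, g, h, i, j, k, l, m, which includes e.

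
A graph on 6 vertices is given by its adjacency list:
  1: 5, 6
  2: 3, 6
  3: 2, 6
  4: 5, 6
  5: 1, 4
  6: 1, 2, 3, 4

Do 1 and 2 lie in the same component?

Yes

From 1 we can reach 1, 2, 3, 4, 5, 6, which includes 2.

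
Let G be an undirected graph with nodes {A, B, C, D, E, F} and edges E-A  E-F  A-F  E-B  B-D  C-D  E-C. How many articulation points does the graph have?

Removing E increases the component count from 1 to 2, so E is a cut vertex.
By contrast removing D leaves 1 component; it is not a cut vertex. No other vertex is a cut vertex either.

1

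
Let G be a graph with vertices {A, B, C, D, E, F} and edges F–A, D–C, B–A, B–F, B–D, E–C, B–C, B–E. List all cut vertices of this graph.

B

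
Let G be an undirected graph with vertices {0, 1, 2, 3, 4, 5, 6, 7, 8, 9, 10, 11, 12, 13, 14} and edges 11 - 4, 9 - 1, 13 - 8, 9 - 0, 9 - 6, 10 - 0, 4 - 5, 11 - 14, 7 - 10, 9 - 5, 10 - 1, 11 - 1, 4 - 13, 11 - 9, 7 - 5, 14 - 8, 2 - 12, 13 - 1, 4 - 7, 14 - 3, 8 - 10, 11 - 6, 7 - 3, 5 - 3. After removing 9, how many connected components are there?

With 9 gone, the remaining components are: {2, 12}; {0, 1, 3, 4, 5, 6, 7, 8, 10, 11, 13, 14}.
That is 2 components.

2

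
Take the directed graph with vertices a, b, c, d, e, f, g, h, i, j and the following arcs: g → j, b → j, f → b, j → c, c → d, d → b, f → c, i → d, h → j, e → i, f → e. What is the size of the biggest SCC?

4

{b, c, d, j} are all mutually reachable — one SCC of size 4.
{e} is an SCC by itself.
{a} is an SCC by itself.
{g} is an SCC by itself.
{h} is an SCC by itself.
(and 2 more singleton SCCs)
The largest has 4 vertices.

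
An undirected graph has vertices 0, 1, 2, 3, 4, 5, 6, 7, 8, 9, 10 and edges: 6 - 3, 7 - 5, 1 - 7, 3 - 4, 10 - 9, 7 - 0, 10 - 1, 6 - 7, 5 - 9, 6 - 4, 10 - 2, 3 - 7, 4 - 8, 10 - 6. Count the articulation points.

3

Removing 4 increases the component count from 1 to 2, so 4 is a cut vertex.
Removing 7 increases the component count from 1 to 2, so 7 is a cut vertex.
Removing 10 increases the component count from 1 to 2, so 10 is a cut vertex.
By contrast removing 0 leaves 1 component; it is not a cut vertex. No other vertex is a cut vertex either.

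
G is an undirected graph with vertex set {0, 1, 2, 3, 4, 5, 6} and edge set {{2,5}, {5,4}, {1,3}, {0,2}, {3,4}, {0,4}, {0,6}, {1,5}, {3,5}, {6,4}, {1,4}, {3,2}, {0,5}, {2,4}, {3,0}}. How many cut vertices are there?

0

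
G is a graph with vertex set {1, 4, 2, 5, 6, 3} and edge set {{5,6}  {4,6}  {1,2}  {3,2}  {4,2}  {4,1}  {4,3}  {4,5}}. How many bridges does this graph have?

0

The edges on the cycle 4-5-6-4 are not bridges since each lies on that cycle.
Every edge lies on some cycle, so there are no bridges.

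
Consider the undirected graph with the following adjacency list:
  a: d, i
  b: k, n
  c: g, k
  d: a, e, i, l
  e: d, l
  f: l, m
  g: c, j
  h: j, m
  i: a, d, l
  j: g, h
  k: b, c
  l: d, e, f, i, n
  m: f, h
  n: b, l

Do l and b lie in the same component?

Yes

From l we can reach a, b, c, d, e, f, g, h, i, j, k, l, m, n, which includes b.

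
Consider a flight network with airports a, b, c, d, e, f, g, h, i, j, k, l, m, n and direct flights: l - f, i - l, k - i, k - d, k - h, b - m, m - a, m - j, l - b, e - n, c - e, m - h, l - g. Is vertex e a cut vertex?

Yes

Deleting e raises the number of components from 2 to 3, so e is a cut vertex.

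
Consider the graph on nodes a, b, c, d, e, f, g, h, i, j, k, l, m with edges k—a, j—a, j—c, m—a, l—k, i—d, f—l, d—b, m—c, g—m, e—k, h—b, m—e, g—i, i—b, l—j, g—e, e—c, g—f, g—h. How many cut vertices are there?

1

Removing g increases the component count from 1 to 2, so g is a cut vertex.
By contrast removing m leaves 1 component; it is not a cut vertex. No other vertex is a cut vertex either.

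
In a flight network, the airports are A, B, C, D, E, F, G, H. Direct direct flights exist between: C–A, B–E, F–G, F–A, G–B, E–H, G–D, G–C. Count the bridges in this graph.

4

The edges on the cycle F-G-C-A-F are not bridges since each lies on that cycle.
But removing G–D disconnects G from D; removing G–B disconnects G from B; removing B–E disconnects B from E; removing E–H disconnects E from H — these are bridges.
That makes 4 bridges.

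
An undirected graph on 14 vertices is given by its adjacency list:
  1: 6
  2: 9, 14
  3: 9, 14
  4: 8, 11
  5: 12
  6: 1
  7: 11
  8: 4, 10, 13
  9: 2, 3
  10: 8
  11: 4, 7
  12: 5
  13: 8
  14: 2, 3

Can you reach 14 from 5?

No

The component containing 5 is {5, 12}, and 14 is not in it.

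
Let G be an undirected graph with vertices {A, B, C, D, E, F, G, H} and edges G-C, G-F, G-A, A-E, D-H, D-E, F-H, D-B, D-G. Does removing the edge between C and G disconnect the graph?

Yes

Removing C-G leaves no path between C and G: the component count goes from 1 to 2. So it is a bridge.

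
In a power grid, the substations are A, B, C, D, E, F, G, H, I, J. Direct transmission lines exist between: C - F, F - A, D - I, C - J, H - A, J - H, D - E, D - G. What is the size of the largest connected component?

5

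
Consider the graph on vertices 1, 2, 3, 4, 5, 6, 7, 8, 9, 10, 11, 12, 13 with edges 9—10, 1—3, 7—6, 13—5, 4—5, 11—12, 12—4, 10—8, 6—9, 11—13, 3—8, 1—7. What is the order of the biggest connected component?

2 is isolated — a component by itself.
Starting from 4 we can reach 4, 5, 11, 12, 13. That is one component of size 5.
Starting from 1 we can reach 1, 3, 6, 7, 8, 9, 10. That is one component of size 7.
The largest has 7 vertices.

7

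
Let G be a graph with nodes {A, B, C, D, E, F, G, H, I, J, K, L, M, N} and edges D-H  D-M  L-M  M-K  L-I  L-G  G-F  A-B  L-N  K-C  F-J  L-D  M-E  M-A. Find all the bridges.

A-B, A-M, C-K, D-H, E-M, F-G, F-J, G-L, I-L, K-M, L-N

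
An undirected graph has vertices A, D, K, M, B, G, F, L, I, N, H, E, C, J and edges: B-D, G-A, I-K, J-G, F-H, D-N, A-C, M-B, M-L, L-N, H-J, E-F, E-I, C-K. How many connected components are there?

2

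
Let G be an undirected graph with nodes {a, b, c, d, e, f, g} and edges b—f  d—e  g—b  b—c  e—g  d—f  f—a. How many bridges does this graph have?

2

The edges on the cycle d-e-g-b-f-d are not bridges since each lies on that cycle.
But removing f—a disconnects f from a; removing b—c disconnects b from c — these are bridges.
That makes 2 bridges.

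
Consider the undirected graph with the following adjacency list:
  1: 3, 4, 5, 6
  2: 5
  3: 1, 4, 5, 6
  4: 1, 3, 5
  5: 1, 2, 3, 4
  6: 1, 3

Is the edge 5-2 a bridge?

Yes

Removing 5-2 leaves no path between 5 and 2: the component count goes from 1 to 2. So it is a bridge.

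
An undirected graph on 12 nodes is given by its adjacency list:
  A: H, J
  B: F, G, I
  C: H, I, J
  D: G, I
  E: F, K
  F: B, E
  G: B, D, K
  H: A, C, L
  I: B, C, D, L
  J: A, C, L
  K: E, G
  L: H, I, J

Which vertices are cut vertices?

Removing I increases the component count from 1 to 2, so I is a cut vertex.
By contrast removing A leaves 1 component; it is not a cut vertex. No other vertex is a cut vertex either.

I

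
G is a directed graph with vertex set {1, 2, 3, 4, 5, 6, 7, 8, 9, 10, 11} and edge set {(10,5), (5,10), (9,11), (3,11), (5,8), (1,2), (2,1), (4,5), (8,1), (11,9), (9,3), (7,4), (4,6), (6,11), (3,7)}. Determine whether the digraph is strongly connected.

There is no directed path from 10 to 6, so the graph is not strongly connected.

No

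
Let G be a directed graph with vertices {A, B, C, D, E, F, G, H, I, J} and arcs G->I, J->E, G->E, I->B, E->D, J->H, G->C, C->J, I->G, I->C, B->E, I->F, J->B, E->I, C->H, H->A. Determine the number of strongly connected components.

{B, C, E, G, I, J} are all mutually reachable — one SCC of size 6.
{A} is an SCC by itself.
{D} is an SCC by itself.
{F} is an SCC by itself.
{H} is an SCC by itself.
That gives 5 strongly connected components.

5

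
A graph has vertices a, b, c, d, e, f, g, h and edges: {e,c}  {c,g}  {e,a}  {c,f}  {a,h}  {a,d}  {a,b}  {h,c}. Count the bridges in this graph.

4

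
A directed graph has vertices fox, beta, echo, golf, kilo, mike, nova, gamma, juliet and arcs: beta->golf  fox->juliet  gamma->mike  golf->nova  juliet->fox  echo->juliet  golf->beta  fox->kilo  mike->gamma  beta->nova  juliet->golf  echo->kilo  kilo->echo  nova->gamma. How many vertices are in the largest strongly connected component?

{fox, echo, kilo, juliet} are all mutually reachable — one SCC of size 4.
{beta, golf} are all mutually reachable — one SCC of size 2.
{mike, gamma} are all mutually reachable — one SCC of size 2.
{nova} is an SCC by itself.
The largest has 4 vertices.

4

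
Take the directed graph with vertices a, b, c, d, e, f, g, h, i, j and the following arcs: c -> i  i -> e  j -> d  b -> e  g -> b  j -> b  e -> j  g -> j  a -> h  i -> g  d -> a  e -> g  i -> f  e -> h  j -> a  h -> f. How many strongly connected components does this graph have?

7

{b, e, g, j} are all mutually reachable — one SCC of size 4.
{h} is an SCC by itself.
{i} is an SCC by itself.
{a} is an SCC by itself.
{c} is an SCC by itself.
(and 2 more singleton SCCs)
That gives 7 strongly connected components.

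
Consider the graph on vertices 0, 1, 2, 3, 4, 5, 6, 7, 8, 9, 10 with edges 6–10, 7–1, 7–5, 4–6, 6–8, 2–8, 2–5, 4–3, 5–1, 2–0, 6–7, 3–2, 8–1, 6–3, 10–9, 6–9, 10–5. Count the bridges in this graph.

The edges on the cycle 6-10-9-6 are not bridges since each lies on that cycle.
But removing 0–2 disconnects 0 from 2 — this is a bridge.

1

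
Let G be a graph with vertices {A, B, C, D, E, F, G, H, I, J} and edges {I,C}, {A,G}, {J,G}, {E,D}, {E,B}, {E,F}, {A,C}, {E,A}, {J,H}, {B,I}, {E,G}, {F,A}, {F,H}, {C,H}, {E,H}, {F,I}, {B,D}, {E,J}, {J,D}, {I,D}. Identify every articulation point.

none

Removing D, for instance, still leaves 1 component. No single vertex removal increases the component count — the graph has no articulation points.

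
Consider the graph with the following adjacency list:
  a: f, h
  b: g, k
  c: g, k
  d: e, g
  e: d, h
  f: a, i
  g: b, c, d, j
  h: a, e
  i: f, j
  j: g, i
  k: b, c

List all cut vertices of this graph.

Removing g increases the component count from 1 to 2, so g is a cut vertex.
By contrast removing i leaves 1 component; it is not a cut vertex. No other vertex is a cut vertex either.

g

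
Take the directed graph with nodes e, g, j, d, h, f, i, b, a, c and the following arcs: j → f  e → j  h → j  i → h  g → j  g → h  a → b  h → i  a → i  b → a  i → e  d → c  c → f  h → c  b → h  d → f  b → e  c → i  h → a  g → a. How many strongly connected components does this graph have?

{a, b, c, h, i} are all mutually reachable — one SCC of size 5.
{d} is an SCC by itself.
{f} is an SCC by itself.
{g} is an SCC by itself.
{e} is an SCC by itself.
(and 1 more singleton SCC)
That gives 6 strongly connected components.

6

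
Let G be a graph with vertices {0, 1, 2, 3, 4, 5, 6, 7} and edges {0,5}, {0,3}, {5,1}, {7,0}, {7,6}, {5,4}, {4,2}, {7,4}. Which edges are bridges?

0-3, 1-5, 2-4, 6-7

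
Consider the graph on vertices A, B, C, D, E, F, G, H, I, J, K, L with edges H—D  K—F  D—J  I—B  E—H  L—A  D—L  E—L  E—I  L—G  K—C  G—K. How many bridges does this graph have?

8

The edges on the cycle E-H-D-L-E are not bridges since each lies on that cycle.
But removing I—B disconnects I from B; removing L—G disconnects L from G; removing K—F disconnects K from F; removing E—I disconnects E from I — these are bridges.
In total 8 edges are bridges.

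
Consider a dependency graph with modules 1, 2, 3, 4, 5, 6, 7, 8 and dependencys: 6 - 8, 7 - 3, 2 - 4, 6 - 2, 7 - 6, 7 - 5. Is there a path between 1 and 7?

No

The component containing 1 is {1}, and 7 is not in it.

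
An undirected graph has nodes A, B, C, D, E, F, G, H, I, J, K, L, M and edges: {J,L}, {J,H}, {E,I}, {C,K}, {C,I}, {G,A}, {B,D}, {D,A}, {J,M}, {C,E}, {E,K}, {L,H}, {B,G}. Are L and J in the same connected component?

From L we can reach H, J, L, M, which includes J.

Yes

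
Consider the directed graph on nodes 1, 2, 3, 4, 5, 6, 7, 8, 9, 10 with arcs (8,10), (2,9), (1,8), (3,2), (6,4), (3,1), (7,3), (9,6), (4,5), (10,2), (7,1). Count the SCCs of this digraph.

10

{10} is an SCC by itself.
{1} is an SCC by itself.
{3} is an SCC by itself.
{9} is an SCC by itself.
{8} is an SCC by itself.
(and 5 more singleton SCCs)
That gives 10 strongly connected components.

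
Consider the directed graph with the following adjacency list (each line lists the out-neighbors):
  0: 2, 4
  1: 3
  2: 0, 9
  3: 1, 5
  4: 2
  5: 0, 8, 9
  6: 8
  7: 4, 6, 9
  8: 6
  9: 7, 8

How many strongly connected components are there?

4

{0, 2, 4, 7, 9} are all mutually reachable — one SCC of size 5.
{6, 8} are all mutually reachable — one SCC of size 2.
{1, 3} are all mutually reachable — one SCC of size 2.
{5} is an SCC by itself.
That gives 4 strongly connected components.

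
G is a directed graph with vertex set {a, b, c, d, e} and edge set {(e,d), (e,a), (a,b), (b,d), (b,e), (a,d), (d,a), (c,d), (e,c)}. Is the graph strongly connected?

From c we can reach every vertex (a, b, c, d, e), and every vertex can reach c (a, b, c, d, e). So the whole graph is one strongly connected component.

Yes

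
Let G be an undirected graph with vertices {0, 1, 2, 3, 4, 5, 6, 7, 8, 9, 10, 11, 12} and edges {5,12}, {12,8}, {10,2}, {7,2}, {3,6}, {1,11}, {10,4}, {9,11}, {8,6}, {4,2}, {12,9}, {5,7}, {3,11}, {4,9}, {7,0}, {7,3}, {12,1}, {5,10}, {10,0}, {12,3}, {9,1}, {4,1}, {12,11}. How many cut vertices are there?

Removing 4, for instance, still leaves 1 component. No single vertex removal increases the component count — the graph has no articulation points.

0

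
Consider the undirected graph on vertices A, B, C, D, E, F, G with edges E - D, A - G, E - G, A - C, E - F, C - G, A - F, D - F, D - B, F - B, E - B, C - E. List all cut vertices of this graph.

none

Removing B, for instance, still leaves 1 component. No single vertex removal increases the component count — the graph has no articulation points.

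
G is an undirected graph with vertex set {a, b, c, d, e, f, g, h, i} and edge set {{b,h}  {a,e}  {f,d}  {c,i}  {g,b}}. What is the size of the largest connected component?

3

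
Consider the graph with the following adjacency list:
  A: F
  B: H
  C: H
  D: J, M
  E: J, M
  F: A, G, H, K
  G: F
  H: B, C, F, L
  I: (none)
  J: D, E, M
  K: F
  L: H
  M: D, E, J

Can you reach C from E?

No

The component containing E is {D, E, J, M}, and C is not in it.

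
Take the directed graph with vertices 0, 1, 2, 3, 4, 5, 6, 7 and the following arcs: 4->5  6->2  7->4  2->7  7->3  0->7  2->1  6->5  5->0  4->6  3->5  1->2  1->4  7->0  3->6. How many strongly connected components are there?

1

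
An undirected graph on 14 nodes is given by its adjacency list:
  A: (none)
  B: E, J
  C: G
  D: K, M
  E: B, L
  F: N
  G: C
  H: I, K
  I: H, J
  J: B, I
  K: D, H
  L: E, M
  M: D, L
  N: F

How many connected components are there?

A is isolated — a component by itself.
Starting from F we can reach F, N. That is one component of size 2.
Starting from C we can reach C, G. That is one component of size 2.
Starting from B we can reach B, D, E, H, I, J, K, L, M. That is one component of size 9.
Total: 4 components.

4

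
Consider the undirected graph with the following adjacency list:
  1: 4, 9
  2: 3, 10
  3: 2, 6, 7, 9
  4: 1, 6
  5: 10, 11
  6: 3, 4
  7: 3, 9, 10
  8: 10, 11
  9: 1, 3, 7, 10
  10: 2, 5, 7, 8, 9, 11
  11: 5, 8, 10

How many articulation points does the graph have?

Removing 10 increases the component count from 1 to 2, so 10 is a cut vertex.
By contrast removing 9 leaves 1 component; it is not a cut vertex. No other vertex is a cut vertex either.

1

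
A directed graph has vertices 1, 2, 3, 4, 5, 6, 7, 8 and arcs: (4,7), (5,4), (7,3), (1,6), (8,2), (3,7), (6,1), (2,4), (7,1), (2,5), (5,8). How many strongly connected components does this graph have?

{2, 5, 8} are all mutually reachable — one SCC of size 3.
{1, 6} are all mutually reachable — one SCC of size 2.
{3, 7} are all mutually reachable — one SCC of size 2.
{4} is an SCC by itself.
That gives 4 strongly connected components.

4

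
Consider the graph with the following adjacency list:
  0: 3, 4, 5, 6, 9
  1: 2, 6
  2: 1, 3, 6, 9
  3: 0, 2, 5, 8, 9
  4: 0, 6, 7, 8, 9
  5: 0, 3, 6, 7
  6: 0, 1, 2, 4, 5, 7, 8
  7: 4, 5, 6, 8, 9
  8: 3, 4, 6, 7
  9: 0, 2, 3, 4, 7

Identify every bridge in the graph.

none

The edges on the cycle 3-5-6-1-2-9-3 are not bridges since each lies on that cycle.
Every edge lies on some cycle, so there are no bridges.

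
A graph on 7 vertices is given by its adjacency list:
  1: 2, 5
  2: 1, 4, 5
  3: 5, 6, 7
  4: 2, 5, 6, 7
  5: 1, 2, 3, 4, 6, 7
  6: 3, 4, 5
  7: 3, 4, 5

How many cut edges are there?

The edges on the cycle 3-5-4-7-3 are not bridges since each lies on that cycle.
Every edge lies on some cycle, so there are no bridges.

0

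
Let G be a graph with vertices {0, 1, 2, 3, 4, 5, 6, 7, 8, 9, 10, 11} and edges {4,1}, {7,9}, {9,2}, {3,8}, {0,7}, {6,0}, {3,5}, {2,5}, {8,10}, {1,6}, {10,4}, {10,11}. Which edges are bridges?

10-11

The edges on the cycle 3-8-10-4-1-6-0-7-9-2-5-3 are not bridges since each lies on that cycle.
But removing 10–11 disconnects 10 from 11 — this is a bridge.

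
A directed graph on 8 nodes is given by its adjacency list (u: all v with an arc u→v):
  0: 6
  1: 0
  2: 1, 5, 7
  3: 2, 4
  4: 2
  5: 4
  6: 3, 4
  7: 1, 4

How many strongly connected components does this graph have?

{0, 1, 2, 3, 4, 5, 6, 7} are all mutually reachable — one SCC of size 8.
That gives 1 strongly connected component.

1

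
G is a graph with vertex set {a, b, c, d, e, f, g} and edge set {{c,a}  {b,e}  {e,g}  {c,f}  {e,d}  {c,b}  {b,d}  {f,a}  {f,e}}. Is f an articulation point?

No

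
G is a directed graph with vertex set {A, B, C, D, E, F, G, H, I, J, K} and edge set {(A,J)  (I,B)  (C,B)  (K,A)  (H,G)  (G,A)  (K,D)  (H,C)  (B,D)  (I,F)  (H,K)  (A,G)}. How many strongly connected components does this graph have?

10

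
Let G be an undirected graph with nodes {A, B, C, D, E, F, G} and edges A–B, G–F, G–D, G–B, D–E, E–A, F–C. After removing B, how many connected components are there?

1

With B gone, the remaining components are: {A, C, D, E, F, G}.
That is 1 component.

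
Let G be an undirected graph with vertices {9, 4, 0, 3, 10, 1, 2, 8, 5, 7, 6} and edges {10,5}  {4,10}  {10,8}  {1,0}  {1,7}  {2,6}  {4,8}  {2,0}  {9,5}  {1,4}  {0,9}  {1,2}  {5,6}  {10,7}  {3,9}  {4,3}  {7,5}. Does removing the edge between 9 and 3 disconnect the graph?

After removing 9—3, the path 9-0-1-4-3 still connects them, so the edge is not a bridge.

No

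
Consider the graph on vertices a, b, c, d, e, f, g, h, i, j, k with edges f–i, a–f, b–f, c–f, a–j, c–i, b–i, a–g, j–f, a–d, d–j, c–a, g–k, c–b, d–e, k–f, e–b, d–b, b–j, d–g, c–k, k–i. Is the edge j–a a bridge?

No

After removing j–a, the path j-d-a still connects them, so the edge is not a bridge.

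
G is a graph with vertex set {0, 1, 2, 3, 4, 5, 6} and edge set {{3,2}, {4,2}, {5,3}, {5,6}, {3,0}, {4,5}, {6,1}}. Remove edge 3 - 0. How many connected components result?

Before removal there is 1 component.
3 - 0 is a bridge — removing it separates 3's side from 0's side.
After removal: 2 components.

2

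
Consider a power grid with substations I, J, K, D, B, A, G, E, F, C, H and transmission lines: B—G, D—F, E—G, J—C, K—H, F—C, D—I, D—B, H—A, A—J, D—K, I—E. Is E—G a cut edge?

No

After removing E—G, the path E-I-D-B-G still connects them, so the edge is not a bridge.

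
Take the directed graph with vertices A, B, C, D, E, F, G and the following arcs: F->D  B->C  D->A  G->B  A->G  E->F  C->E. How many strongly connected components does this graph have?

{A, B, C, D, E, F, G} are all mutually reachable — one SCC of size 7.
That gives 1 strongly connected component.

1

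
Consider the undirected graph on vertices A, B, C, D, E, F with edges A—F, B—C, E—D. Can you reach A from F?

Yes

From F we can reach A, F, which includes A.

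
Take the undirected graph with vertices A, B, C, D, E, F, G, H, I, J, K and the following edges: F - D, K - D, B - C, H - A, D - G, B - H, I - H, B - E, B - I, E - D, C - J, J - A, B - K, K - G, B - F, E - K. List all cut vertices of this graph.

B

Removing B increases the component count from 1 to 2, so B is a cut vertex.
By contrast removing E leaves 1 component; it is not a cut vertex. No other vertex is a cut vertex either.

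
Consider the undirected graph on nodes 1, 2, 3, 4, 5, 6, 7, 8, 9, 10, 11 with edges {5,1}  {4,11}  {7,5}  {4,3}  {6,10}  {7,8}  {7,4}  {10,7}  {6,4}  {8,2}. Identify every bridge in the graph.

1-5, 11-4, 2-8, 3-4, 5-7, 7-8

The edges on the cycle 6-10-7-4-6 are not bridges since each lies on that cycle.
But removing 5 - 1 disconnects 5 from 1; removing 3 - 4 disconnects 3 from 4; removing 2 - 8 disconnects 2 from 8; removing 7 - 5 disconnects 7 from 5 — these are bridges.
In total 6 edges are bridges.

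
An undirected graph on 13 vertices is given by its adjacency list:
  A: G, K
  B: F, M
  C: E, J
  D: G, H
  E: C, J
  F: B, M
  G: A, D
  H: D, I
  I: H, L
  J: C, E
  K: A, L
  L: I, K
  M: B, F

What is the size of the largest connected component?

7

Starting from C we can reach C, E, J. That is one component of size 3.
Starting from B we can reach B, F, M. That is one component of size 3.
Starting from A we can reach A, D, G, H, I, K, L. That is one component of size 7.
The largest has 7 vertices.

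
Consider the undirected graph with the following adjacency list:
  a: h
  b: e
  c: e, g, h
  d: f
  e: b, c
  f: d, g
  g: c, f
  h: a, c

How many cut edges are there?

7

removing h-a disconnects h from a; removing c-g disconnects c from g; removing h-c disconnects h from c; removing e-c disconnects e from c — these are bridges.
In total 7 edges are bridges.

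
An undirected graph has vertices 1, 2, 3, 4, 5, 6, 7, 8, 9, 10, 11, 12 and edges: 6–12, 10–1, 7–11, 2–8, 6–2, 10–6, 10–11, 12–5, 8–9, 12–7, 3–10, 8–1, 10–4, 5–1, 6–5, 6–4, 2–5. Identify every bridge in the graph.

10-3, 8-9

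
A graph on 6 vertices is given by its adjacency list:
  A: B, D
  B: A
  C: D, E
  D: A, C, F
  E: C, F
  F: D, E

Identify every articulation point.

Removing A increases the component count from 1 to 2, so A is a cut vertex.
Removing D increases the component count from 1 to 2, so D is a cut vertex.
By contrast removing B leaves 1 component; it is not a cut vertex. No other vertex is a cut vertex either.

A, D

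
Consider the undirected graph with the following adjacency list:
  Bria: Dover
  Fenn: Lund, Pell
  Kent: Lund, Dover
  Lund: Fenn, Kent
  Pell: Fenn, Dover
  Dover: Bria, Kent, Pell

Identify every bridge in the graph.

Bria-Dover

The edges on the cycle Lund-Kent-Dover-Pell-Fenn-Lund are not bridges since each lies on that cycle.
But removing Dover-Bria disconnects Dover from Bria — this is a bridge.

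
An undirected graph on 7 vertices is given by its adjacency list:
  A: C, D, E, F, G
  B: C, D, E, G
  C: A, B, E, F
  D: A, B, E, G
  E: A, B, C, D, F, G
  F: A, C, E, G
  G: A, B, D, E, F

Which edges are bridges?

The edges on the cycle E-G-D-E are not bridges since each lies on that cycle.
Every edge lies on some cycle, so there are no bridges.

none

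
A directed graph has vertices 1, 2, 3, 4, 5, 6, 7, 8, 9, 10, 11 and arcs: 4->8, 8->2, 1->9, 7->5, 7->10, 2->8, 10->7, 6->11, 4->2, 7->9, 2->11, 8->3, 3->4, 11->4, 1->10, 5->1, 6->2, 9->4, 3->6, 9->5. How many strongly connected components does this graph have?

{2, 3, 4, 6, 8, 11} are all mutually reachable — one SCC of size 6.
{1, 5, 7, 9, 10} are all mutually reachable — one SCC of size 5.
That gives 2 strongly connected components.

2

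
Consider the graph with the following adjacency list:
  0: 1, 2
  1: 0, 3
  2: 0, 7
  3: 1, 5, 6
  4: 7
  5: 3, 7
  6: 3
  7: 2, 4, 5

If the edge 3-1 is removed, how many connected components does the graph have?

3 and 1 are still connected via 3-5-7-2-0-1, so the component count stays at 1.

1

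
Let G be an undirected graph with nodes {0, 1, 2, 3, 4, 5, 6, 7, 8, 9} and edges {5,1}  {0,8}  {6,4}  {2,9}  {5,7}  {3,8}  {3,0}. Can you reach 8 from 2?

No

The component containing 2 is {2, 9}, and 8 is not in it.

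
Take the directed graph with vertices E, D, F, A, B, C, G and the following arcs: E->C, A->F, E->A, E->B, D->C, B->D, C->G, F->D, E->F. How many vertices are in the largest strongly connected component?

1

{D} is an SCC by itself.
{A} is an SCC by itself.
{B} is an SCC by itself.
{C} is an SCC by itself.
{G} is an SCC by itself.
(and 2 more singleton SCCs)
The largest has 1 vertex.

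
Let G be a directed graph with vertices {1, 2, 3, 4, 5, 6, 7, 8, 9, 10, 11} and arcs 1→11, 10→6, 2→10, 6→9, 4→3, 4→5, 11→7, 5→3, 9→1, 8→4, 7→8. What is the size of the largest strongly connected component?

1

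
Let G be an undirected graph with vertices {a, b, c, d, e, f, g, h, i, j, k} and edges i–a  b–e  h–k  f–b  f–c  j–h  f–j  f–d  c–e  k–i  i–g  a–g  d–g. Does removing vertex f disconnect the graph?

Deleting f raises the number of components from 1 to 2, so f is a cut vertex.

Yes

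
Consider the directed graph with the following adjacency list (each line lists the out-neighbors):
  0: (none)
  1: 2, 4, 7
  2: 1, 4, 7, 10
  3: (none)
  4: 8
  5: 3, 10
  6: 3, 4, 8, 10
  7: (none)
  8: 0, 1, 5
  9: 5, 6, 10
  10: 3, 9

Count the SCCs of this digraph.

{1, 2, 4, 5, 6, 8, 9, 10} are all mutually reachable — one SCC of size 8.
{0} is an SCC by itself.
{7} is an SCC by itself.
{3} is an SCC by itself.
That gives 4 strongly connected components.

4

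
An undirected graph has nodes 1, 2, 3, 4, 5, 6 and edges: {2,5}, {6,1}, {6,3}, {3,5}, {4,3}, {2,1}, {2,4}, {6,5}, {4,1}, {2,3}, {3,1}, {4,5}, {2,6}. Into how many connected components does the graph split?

1

Starting from 1 we can reach 1, 2, 3, 4, 5, 6. That is one component of size 6.
Total: 1 component.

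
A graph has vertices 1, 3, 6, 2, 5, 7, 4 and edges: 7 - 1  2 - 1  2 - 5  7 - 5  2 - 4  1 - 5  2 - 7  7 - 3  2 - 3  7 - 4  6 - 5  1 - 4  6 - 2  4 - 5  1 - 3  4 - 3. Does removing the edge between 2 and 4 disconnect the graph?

No

After removing 2 - 4, the path 2-7-4 still connects them, so the edge is not a bridge.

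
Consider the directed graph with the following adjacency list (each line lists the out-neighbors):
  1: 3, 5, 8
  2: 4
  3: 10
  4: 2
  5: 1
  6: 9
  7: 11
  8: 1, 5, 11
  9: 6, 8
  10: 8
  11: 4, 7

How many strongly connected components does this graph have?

4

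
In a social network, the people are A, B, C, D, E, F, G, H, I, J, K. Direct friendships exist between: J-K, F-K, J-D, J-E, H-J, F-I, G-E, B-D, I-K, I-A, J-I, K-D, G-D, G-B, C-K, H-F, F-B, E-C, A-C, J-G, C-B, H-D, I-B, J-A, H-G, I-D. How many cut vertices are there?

0

Removing K, for instance, still leaves 1 component. No single vertex removal increases the component count — the graph has no articulation points.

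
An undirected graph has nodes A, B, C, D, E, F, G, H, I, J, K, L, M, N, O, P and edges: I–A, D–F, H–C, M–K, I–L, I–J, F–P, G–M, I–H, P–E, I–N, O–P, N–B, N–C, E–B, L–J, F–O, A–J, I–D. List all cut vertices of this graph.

I, M

Removing I increases the component count from 2 to 3, so I is a cut vertex.
Removing M increases the component count from 2 to 3, so M is a cut vertex.
By contrast removing N leaves 2 components; it is not a cut vertex. No other vertex is a cut vertex either.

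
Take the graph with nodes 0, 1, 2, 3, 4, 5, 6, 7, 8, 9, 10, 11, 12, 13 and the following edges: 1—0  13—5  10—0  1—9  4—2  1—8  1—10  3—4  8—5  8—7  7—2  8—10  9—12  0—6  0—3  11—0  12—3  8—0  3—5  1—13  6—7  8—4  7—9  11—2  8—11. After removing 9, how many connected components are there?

With 9 gone, the remaining components are: {0, 1, 2, 3, 4, 5, 6, 7, 8, 10, 11, 12, 13}.
That is 1 component.

1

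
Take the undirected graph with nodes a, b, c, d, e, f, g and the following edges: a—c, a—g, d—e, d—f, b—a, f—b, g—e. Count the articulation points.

Removing a increases the component count from 1 to 2, so a is a cut vertex.
By contrast removing f leaves 1 component; it is not a cut vertex. No other vertex is a cut vertex either.

1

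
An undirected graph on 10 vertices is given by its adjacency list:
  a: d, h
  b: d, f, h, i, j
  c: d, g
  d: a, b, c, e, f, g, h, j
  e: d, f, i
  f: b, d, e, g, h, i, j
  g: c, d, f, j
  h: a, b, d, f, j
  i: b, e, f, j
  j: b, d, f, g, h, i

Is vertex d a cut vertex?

Deleting d leaves 1 component (was 1) (its neighbors a, b, c, e, f, g, h, j remain connected to each other), so d is not a cut vertex.

No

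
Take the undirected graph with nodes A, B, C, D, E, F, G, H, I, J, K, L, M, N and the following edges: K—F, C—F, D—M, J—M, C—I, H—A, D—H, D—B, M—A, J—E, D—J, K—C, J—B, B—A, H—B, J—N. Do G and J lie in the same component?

No

The component containing G is {G}, and J is not in it.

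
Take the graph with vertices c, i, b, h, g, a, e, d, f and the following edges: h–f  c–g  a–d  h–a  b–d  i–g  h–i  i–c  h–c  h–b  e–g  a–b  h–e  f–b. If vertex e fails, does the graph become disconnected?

No

Deleting e leaves 1 component (was 1) (its neighbors g, h remain connected to each other), so e is not a cut vertex.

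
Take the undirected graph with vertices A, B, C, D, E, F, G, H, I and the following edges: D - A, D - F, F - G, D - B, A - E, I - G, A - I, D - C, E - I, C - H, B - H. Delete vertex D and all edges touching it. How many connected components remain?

With D gone, the remaining components are: {B, C, H}; {A, E, F, G, I}.
That is 2 components.

2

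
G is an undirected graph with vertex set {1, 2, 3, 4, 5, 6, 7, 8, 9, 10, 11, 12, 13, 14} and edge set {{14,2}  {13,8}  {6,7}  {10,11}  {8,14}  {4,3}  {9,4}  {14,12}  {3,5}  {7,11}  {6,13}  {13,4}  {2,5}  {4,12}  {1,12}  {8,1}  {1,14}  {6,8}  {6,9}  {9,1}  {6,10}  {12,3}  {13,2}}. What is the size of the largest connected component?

Starting from 1 we can reach 1, 2, 3, 4, 5, 6, 7, 8, 9, 10, 11, 12, 13, 14. That is one component of size 14.
The largest has 14 vertices.

14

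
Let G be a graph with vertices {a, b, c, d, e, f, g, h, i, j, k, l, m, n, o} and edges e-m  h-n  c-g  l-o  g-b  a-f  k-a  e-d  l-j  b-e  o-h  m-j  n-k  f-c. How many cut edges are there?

1

The edges on the cycle l-o-h-n-k-a-f-c-g-b-e-m-j-l are not bridges since each lies on that cycle.
But removing e-d disconnects e from d — this is a bridge.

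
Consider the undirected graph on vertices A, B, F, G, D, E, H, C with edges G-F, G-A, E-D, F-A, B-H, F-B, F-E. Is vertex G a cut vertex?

Deleting G leaves 2 components (was 2), so G is not a cut vertex.

No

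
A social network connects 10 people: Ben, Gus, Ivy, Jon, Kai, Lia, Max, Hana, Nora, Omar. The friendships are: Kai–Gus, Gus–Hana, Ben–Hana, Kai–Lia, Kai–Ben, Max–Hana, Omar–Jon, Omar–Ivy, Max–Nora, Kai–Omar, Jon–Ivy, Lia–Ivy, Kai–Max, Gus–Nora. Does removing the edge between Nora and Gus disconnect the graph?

After removing Nora–Gus, the path Nora-Max-Kai-Gus still connects them, so the edge is not a bridge.

No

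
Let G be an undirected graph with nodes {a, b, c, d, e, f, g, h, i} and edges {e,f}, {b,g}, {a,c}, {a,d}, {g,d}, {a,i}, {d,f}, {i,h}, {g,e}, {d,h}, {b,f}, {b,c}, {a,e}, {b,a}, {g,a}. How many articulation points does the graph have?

0

Removing f, for instance, still leaves 1 component. No single vertex removal increases the component count — the graph has no articulation points.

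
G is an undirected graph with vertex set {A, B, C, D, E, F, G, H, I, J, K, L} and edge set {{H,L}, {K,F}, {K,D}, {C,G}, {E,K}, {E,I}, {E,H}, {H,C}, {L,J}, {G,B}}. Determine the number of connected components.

2

A is isolated — a component by itself.
Starting from B we can reach B, C, D, E, F, G, H, I, J, K, L. That is one component of size 11.
Total: 2 components.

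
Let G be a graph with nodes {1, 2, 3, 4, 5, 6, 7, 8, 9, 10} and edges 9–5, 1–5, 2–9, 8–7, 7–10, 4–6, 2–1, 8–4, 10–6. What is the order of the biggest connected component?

5

3 is isolated — a component by itself.
Starting from 1 we can reach 1, 2, 5, 9. That is one component of size 4.
Starting from 4 we can reach 4, 6, 7, 8, 10. That is one component of size 5.
The largest has 5 vertices.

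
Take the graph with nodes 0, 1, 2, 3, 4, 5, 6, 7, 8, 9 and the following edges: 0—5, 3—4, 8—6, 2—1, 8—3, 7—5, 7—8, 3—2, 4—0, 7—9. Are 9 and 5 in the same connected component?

Yes

From 9 we can reach 0, 1, 2, 3, 4, 5, 6, 7, 8, 9, which includes 5.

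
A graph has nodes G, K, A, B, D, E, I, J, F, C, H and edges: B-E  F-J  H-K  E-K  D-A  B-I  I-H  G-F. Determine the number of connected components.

4

C is isolated — a component by itself.
Starting from A we can reach A, D. That is one component of size 2.
Starting from F we can reach F, G, J. That is one component of size 3.
Starting from B we can reach B, E, H, I, K. That is one component of size 5.
Total: 4 components.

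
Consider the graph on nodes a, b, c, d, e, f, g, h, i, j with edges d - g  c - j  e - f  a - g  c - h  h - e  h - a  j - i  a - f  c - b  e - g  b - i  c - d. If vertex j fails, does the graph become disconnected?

No

Deleting j leaves 1 component (was 1) (its neighbors c, i remain connected to each other), so j is not a cut vertex.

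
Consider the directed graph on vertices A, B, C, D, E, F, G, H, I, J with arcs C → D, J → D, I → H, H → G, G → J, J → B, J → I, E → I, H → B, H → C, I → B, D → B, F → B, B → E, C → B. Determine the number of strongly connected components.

3

{B, C, D, E, G, H, I, J} are all mutually reachable — one SCC of size 8.
{F} is an SCC by itself.
{A} is an SCC by itself.
That gives 3 strongly connected components.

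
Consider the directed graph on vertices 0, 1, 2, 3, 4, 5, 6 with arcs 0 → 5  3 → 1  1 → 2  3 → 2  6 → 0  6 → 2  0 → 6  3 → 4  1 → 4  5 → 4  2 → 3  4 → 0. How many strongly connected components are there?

{0, 1, 2, 3, 4, 5, 6} are all mutually reachable — one SCC of size 7.
That gives 1 strongly connected component.

1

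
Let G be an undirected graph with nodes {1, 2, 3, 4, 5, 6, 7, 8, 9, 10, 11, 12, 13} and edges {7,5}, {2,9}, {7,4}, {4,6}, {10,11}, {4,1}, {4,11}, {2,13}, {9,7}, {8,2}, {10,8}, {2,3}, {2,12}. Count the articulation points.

Removing 2 increases the component count from 1 to 4, so 2 is a cut vertex.
Removing 4 increases the component count from 1 to 3, so 4 is a cut vertex.
Removing 7 increases the component count from 1 to 2, so 7 is a cut vertex.
By contrast removing 5 leaves 1 component; it is not a cut vertex. No other vertex is a cut vertex either.

3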